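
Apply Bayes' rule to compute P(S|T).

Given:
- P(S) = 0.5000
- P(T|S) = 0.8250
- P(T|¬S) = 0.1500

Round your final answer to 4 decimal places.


Bayes' theorem: P(S|T) = P(T|S) × P(S) / P(T)

Step 1: Calculate P(T) using law of total probability
P(T) = P(T|S)P(S) + P(T|¬S)P(¬S)
     = 0.8250 × 0.5000 + 0.1500 × 0.5000
     = 0.41250000 + 0.07500000
     = 0.48750000

Step 2: Apply Bayes' theorem
P(S|T) = P(T|S) × P(S) / P(T)
       = 0.41250000 / 0.48750000
       = 0.8462


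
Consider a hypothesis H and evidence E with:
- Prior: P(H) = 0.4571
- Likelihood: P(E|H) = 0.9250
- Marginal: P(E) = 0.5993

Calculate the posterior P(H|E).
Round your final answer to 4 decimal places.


Using Bayes' theorem:

P(H|E) = P(E|H) × P(H) / P(E)
       = 0.9250 × 0.4571 / 0.5993
       = 0.42281750 / 0.5993
       = 0.7055

The evidence strengthens our belief in H.
Prior: 0.4571 → Posterior: 0.7055


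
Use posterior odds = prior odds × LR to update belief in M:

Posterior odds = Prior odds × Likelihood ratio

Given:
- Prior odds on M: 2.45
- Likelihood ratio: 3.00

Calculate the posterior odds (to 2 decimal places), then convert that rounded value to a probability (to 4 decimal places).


Step 1: Calculate posterior odds
Posterior odds = Prior odds × LR
               = 2.45 × 3.00
               = 7.35

Step 2: Convert to probability
P(M|E) = Posterior odds / (1 + Posterior odds)
       = 7.35 / (1 + 7.35)
       = 7.35 / 8.35
       = 0.8802

The evidence increased P(M) from 0.7101 to 0.8802.


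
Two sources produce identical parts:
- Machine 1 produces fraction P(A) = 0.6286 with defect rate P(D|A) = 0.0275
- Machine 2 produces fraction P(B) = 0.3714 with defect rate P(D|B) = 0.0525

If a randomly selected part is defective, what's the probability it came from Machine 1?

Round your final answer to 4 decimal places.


Let A = from Machine 1, D = defective

Given:
- P(A) = 0.6286, P(B) = 0.3714
- P(D|A) = 0.0275, P(D|B) = 0.0525

Step 1: Find P(D)
P(D) = P(D|A)P(A) + P(D|B)P(B)
     = 0.0275 × 0.6286 + 0.0525 × 0.3714
     = 0.01728650 + 0.01949850
     = 0.03678500

Step 2: Apply Bayes' theorem
P(A|D) = P(D|A)P(A) / P(D)
       = 0.01728650 / 0.03678500
       = 0.4699


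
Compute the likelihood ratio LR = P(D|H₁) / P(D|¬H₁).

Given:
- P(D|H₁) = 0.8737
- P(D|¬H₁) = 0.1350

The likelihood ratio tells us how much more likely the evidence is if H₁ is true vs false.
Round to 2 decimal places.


Likelihood Ratio (LR) = P(D|H₁) / P(D|¬H₁)

LR = 0.8737 / 0.1350
   = 6.47

The evidence is 6.47 times more likely if H₁ is true than if H₁ is false.
LR > 1, so observing D raises the odds in favor of H₁.


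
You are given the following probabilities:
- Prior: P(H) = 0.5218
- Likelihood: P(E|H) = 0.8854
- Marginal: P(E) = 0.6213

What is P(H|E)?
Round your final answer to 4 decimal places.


Using Bayes' theorem:

P(H|E) = P(E|H) × P(H) / P(E)
       = 0.8854 × 0.5218 / 0.6213
       = 0.46200172 / 0.6213
       = 0.7436

The evidence strengthens our belief in H.
Prior: 0.5218 → Posterior: 0.7436


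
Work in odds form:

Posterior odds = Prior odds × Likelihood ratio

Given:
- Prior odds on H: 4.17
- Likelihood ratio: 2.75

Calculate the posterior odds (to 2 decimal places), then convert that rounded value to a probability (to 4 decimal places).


Step 1: Calculate posterior odds
Posterior odds = Prior odds × LR
               = 4.17 × 2.75
               = 11.47

Step 2: Convert to probability
P(H|E) = Posterior odds / (1 + Posterior odds)
       = 11.47 / (1 + 11.47)
       = 11.47 / 12.47
       = 0.9198

The evidence increased P(H) from 0.8066 to 0.9198.


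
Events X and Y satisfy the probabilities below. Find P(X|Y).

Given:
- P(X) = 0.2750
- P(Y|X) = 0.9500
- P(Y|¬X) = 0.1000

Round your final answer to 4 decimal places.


Bayes' theorem: P(X|Y) = P(Y|X) × P(X) / P(Y)

Step 1: Calculate P(Y) using law of total probability
P(Y) = P(Y|X)P(X) + P(Y|¬X)P(¬X)
     = 0.9500 × 0.2750 + 0.1000 × 0.7250
     = 0.26125000 + 0.07250000
     = 0.33375000

Step 2: Apply Bayes' theorem
P(X|Y) = P(Y|X) × P(X) / P(Y)
       = 0.26125000 / 0.33375000
       = 0.7828


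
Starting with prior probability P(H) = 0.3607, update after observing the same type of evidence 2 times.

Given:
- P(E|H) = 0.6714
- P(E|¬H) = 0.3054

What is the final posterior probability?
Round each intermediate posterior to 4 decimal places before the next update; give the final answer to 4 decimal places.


Sequential Bayesian updating:

Initial prior: P(H) = 0.3607

Update 1:
  P(E) = 0.6714 × 0.3607 + 0.3054 × 0.6393 = 0.24217398 + 0.19524222 = 0.43741620
  P(H|E) = 0.24217398 / 0.43741620 = 0.5536

Update 2:
  P(E) = 0.6714 × 0.5536 + 0.3054 × 0.4464 = 0.37168704 + 0.13633056 = 0.50801760
  P(H|E) = 0.37168704 / 0.50801760 = 0.7316

Final posterior: 0.7316


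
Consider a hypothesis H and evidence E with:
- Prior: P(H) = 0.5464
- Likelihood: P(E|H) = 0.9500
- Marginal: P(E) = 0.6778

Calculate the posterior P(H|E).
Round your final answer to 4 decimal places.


Using Bayes' theorem:

P(H|E) = P(E|H) × P(H) / P(E)
       = 0.9500 × 0.5464 / 0.6778
       = 0.51908000 / 0.6778
       = 0.7658

The evidence strengthens our belief in H.
Prior: 0.5464 → Posterior: 0.7658


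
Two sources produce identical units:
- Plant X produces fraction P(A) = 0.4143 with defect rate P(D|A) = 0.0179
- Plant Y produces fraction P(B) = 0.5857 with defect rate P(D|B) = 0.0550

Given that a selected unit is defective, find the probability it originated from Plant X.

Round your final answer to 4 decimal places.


Let A = from Plant X, D = defective

Given:
- P(A) = 0.4143, P(B) = 0.5857
- P(D|A) = 0.0179, P(D|B) = 0.0550

Step 1: Find P(D)
P(D) = P(D|A)P(A) + P(D|B)P(B)
     = 0.0179 × 0.4143 + 0.0550 × 0.5857
     = 0.00741597 + 0.03221350
     = 0.03962947

Step 2: Apply Bayes' theorem
P(A|D) = P(D|A)P(A) / P(D)
       = 0.00741597 / 0.03962947
       = 0.1871


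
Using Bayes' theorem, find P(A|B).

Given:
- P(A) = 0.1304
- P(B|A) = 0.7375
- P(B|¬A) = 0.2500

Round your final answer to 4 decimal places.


Bayes' theorem: P(A|B) = P(B|A) × P(A) / P(B)

Step 1: Calculate P(B) using law of total probability
P(B) = P(B|A)P(A) + P(B|¬A)P(¬A)
     = 0.7375 × 0.1304 + 0.2500 × 0.8696
     = 0.09617000 + 0.21740000
     = 0.31357000

Step 2: Apply Bayes' theorem
P(A|B) = P(B|A) × P(A) / P(B)
       = 0.09617000 / 0.31357000
       = 0.3067


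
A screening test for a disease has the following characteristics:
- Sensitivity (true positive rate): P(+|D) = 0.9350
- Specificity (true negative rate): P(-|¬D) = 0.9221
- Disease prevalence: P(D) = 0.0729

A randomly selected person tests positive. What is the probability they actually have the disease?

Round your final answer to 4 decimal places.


Let D = has disease, + = positive test

Given:
- P(D) = 0.0729 (prevalence)
- P(+|D) = 0.9350 (sensitivity)
- P(-|¬D) = 0.9221 (specificity)
- P(+|¬D) = 0.0779 (false positive rate = 1 - specificity)

Step 1: Find P(+)
P(+) = P(+|D)P(D) + P(+|¬D)P(¬D)
     = 0.9350 × 0.0729 + 0.0779 × 0.9271
     = 0.06816150 + 0.07222109
     = 0.14038259

Step 2: Apply Bayes' theorem for P(D|+)
P(D|+) = P(+|D)P(D) / P(+)
       = 0.06816150 / 0.14038259
       = 0.4855


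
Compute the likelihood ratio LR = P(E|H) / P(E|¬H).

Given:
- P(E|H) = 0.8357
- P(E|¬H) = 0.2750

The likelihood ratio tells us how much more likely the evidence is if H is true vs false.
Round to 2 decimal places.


Likelihood Ratio (LR) = P(E|H) / P(E|¬H)

LR = 0.8357 / 0.2750
   = 3.04

The evidence is 3.04 times more likely if H is true than if H is false.
Since LR > 1, the evidence supports H over ¬H.


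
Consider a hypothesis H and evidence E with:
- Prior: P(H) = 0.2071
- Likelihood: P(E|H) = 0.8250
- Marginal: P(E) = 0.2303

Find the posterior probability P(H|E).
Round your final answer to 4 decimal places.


Using Bayes' theorem:

P(H|E) = P(E|H) × P(H) / P(E)
       = 0.8250 × 0.2071 / 0.2303
       = 0.17085750 / 0.2303
       = 0.7419

The evidence strengthens our belief in H.
Prior: 0.2071 → Posterior: 0.7419


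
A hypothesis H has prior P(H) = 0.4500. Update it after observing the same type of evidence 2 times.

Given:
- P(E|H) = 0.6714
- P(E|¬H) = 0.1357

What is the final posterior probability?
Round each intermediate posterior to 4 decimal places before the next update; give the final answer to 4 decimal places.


Sequential Bayesian updating:

Initial prior: P(H) = 0.4500

Update 1:
  P(E) = 0.6714 × 0.4500 + 0.1357 × 0.5500 = 0.30213000 + 0.07463500 = 0.37676500
  P(H|E) = 0.30213000 / 0.37676500 = 0.8019

Update 2:
  P(E) = 0.6714 × 0.8019 + 0.1357 × 0.1981 = 0.53839566 + 0.02688217 = 0.56527783
  P(H|E) = 0.53839566 / 0.56527783 = 0.9524

Final posterior: 0.9524


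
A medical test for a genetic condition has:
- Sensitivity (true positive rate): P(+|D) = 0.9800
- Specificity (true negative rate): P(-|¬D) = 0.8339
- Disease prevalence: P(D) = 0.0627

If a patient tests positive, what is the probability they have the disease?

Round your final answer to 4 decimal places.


Let D = has disease, + = positive test

Given:
- P(D) = 0.0627 (prevalence)
- P(+|D) = 0.9800 (sensitivity)
- P(-|¬D) = 0.8339 (specificity)
- P(+|¬D) = 0.1661 (false positive rate = 1 - specificity)

Step 1: Find P(+)
P(+) = P(+|D)P(D) + P(+|¬D)P(¬D)
     = 0.9800 × 0.0627 + 0.1661 × 0.9373
     = 0.06144600 + 0.15568553
     = 0.21713153

Step 2: Apply Bayes' theorem for P(D|+)
P(D|+) = P(+|D)P(D) / P(+)
       = 0.06144600 / 0.21713153
       = 0.2830


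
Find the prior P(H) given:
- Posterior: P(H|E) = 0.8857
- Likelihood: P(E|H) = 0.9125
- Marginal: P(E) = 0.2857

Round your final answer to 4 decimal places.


From Bayes' theorem: P(H|E) = P(E|H) × P(H) / P(E)

Rearranging for P(H):
P(H) = P(H|E) × P(E) / P(E|H)
     = 0.8857 × 0.2857 / 0.9125
     = 0.25304449 / 0.9125
     = 0.2773


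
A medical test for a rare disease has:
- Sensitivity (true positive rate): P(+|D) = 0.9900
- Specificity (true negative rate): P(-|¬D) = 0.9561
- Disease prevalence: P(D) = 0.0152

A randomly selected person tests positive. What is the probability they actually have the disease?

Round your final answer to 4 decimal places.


Let D = has disease, + = positive test

Given:
- P(D) = 0.0152 (prevalence)
- P(+|D) = 0.9900 (sensitivity)
- P(-|¬D) = 0.9561 (specificity)
- P(+|¬D) = 0.0439 (false positive rate = 1 - specificity)

Step 1: Find P(+)
P(+) = P(+|D)P(D) + P(+|¬D)P(¬D)
     = 0.9900 × 0.0152 + 0.0439 × 0.9848
     = 0.01504800 + 0.04323272
     = 0.05828072

Step 2: Apply Bayes' theorem for P(D|+)
P(D|+) = P(+|D)P(D) / P(+)
       = 0.01504800 / 0.05828072
       = 0.2582


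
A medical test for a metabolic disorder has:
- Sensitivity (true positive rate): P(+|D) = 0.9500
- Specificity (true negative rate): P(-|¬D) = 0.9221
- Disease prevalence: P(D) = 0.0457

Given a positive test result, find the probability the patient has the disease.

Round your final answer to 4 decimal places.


Let D = has disease, + = positive test

Given:
- P(D) = 0.0457 (prevalence)
- P(+|D) = 0.9500 (sensitivity)
- P(-|¬D) = 0.9221 (specificity)
- P(+|¬D) = 0.0779 (false positive rate = 1 - specificity)

Step 1: Find P(+)
P(+) = P(+|D)P(D) + P(+|¬D)P(¬D)
     = 0.9500 × 0.0457 + 0.0779 × 0.9543
     = 0.04341500 + 0.07433997
     = 0.11775497

Step 2: Apply Bayes' theorem for P(D|+)
P(D|+) = P(+|D)P(D) / P(+)
       = 0.04341500 / 0.11775497
       = 0.3687


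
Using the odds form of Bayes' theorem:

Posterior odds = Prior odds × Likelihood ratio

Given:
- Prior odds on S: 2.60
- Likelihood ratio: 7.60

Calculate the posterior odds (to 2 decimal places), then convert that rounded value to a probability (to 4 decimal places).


Step 1: Calculate posterior odds
Posterior odds = Prior odds × LR
               = 2.60 × 7.60
               = 19.76

Step 2: Convert to probability
P(S|E) = Posterior odds / (1 + Posterior odds)
       = 19.76 / (1 + 19.76)
       = 19.76 / 20.76
       = 0.9518

The evidence increased P(S) from 0.7222 to 0.9518.


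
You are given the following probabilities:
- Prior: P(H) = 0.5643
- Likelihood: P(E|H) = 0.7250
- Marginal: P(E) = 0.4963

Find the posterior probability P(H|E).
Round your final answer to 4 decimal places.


Using Bayes' theorem:

P(H|E) = P(E|H) × P(H) / P(E)
       = 0.7250 × 0.5643 / 0.4963
       = 0.40911750 / 0.4963
       = 0.8243

The evidence strengthens our belief in H.
Prior: 0.5643 → Posterior: 0.8243


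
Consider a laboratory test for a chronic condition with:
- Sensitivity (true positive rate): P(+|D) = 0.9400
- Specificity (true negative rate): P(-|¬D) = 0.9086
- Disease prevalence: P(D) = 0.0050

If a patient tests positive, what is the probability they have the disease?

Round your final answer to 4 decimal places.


Let D = has disease, + = positive test

Given:
- P(D) = 0.0050 (prevalence)
- P(+|D) = 0.9400 (sensitivity)
- P(-|¬D) = 0.9086 (specificity)
- P(+|¬D) = 0.0914 (false positive rate = 1 - specificity)

Step 1: Find P(+)
P(+) = P(+|D)P(D) + P(+|¬D)P(¬D)
     = 0.9400 × 0.0050 + 0.0914 × 0.9950
     = 0.00470000 + 0.09094300
     = 0.09564300

Step 2: Apply Bayes' theorem for P(D|+)
P(D|+) = P(+|D)P(D) / P(+)
       = 0.00470000 / 0.09564300
       = 0.0491


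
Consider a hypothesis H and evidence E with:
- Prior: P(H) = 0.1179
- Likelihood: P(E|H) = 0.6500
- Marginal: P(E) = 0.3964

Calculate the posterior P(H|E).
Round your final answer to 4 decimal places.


Using Bayes' theorem:

P(H|E) = P(E|H) × P(H) / P(E)
       = 0.6500 × 0.1179 / 0.3964
       = 0.07663500 / 0.3964
       = 0.1933

The evidence strengthens our belief in H.
Prior: 0.1179 → Posterior: 0.1933


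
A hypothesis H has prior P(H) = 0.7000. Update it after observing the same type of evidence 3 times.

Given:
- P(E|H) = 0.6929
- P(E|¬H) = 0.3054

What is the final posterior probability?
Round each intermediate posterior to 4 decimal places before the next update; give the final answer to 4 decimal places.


Sequential Bayesian updating:

Initial prior: P(H) = 0.7000

Update 1:
  P(E) = 0.6929 × 0.7000 + 0.3054 × 0.3000 = 0.48503000 + 0.09162000 = 0.57665000
  P(H|E) = 0.48503000 / 0.57665000 = 0.8411

Update 2:
  P(E) = 0.6929 × 0.8411 + 0.3054 × 0.1589 = 0.58279819 + 0.04852806 = 0.63132625
  P(H|E) = 0.58279819 / 0.63132625 = 0.9231

Update 3:
  P(E) = 0.6929 × 0.9231 + 0.3054 × 0.0769 = 0.63961599 + 0.02348526 = 0.66310125
  P(H|E) = 0.63961599 / 0.66310125 = 0.9646

Final posterior: 0.9646


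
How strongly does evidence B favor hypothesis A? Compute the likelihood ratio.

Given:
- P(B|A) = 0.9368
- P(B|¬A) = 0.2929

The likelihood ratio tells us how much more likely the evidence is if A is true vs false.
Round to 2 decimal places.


Likelihood Ratio (LR) = P(B|A) / P(B|¬A)

LR = 0.9368 / 0.2929
   = 3.20

The evidence is 3.20 times more likely if A is true than if A is false.
Because LR exceeds 1, B is evidence for A.


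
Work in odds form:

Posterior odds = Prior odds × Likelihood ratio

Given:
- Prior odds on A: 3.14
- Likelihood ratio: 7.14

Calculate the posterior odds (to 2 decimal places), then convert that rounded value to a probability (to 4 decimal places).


Step 1: Calculate posterior odds
Posterior odds = Prior odds × LR
               = 3.14 × 7.14
               = 22.42

Step 2: Convert to probability
P(A|E) = Posterior odds / (1 + Posterior odds)
       = 22.42 / (1 + 22.42)
       = 22.42 / 23.42
       = 0.9573

The evidence increased P(A) from 0.7585 to 0.9573.


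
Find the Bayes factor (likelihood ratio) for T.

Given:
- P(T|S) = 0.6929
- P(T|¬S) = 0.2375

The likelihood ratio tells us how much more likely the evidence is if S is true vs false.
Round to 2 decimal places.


Likelihood Ratio (LR) = P(T|S) / P(T|¬S)

LR = 0.6929 / 0.2375
   = 2.92

The evidence is 2.92 times more likely if S is true than if S is false.
Because LR exceeds 1, T is evidence for S.


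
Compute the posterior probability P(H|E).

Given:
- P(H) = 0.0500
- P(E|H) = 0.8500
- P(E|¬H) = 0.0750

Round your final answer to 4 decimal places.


Bayes' theorem: P(H|E) = P(E|H) × P(H) / P(E)

Step 1: Calculate P(E) using law of total probability
P(E) = P(E|H)P(H) + P(E|¬H)P(¬H)
     = 0.8500 × 0.0500 + 0.0750 × 0.9500
     = 0.04250000 + 0.07125000
     = 0.11375000

Step 2: Apply Bayes' theorem
P(H|E) = P(E|H) × P(H) / P(E)
       = 0.04250000 / 0.11375000
       = 0.3736


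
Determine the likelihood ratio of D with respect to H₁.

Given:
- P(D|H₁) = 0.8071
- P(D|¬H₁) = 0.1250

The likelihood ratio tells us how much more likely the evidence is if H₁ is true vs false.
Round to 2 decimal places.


Likelihood Ratio (LR) = P(D|H₁) / P(D|¬H₁)

LR = 0.8071 / 0.1250
   = 6.46

The evidence is 6.46 times more likely if H₁ is true than if H₁ is false.
LR > 1, so observing D raises the odds in favor of H₁.


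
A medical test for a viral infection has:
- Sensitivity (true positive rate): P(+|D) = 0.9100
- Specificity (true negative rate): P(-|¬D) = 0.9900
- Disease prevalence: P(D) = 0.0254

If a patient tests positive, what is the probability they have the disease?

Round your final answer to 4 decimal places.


Let D = has disease, + = positive test

Given:
- P(D) = 0.0254 (prevalence)
- P(+|D) = 0.9100 (sensitivity)
- P(-|¬D) = 0.9900 (specificity)
- P(+|¬D) = 0.0100 (false positive rate = 1 - specificity)

Step 1: Find P(+)
P(+) = P(+|D)P(D) + P(+|¬D)P(¬D)
     = 0.9100 × 0.0254 + 0.0100 × 0.9746
     = 0.02311400 + 0.00974600
     = 0.03286000

Step 2: Apply Bayes' theorem for P(D|+)
P(D|+) = P(+|D)P(D) / P(+)
       = 0.02311400 / 0.03286000
       = 0.7034


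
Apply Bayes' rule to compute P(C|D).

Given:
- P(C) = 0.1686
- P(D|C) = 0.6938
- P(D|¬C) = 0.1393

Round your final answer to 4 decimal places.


Bayes' theorem: P(C|D) = P(D|C) × P(C) / P(D)

Step 1: Calculate P(D) using law of total probability
P(D) = P(D|C)P(C) + P(D|¬C)P(¬C)
     = 0.6938 × 0.1686 + 0.1393 × 0.8314
     = 0.11697468 + 0.11581402
     = 0.23278870

Step 2: Apply Bayes' theorem
P(C|D) = P(D|C) × P(C) / P(D)
       = 0.11697468 / 0.23278870
       = 0.5025


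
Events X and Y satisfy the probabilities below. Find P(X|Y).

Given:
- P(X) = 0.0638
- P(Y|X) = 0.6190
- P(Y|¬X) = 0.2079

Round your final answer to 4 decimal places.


Bayes' theorem: P(X|Y) = P(Y|X) × P(X) / P(Y)

Step 1: Calculate P(Y) using law of total probability
P(Y) = P(Y|X)P(X) + P(Y|¬X)P(¬X)
     = 0.6190 × 0.0638 + 0.2079 × 0.9362
     = 0.03949220 + 0.19463598
     = 0.23412818

Step 2: Apply Bayes' theorem
P(X|Y) = P(Y|X) × P(X) / P(Y)
       = 0.03949220 / 0.23412818
       = 0.1687


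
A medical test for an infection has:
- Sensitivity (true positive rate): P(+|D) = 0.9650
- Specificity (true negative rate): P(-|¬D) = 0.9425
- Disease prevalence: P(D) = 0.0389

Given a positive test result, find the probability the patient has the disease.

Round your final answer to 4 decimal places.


Let D = has disease, + = positive test

Given:
- P(D) = 0.0389 (prevalence)
- P(+|D) = 0.9650 (sensitivity)
- P(-|¬D) = 0.9425 (specificity)
- P(+|¬D) = 0.0575 (false positive rate = 1 - specificity)

Step 1: Find P(+)
P(+) = P(+|D)P(D) + P(+|¬D)P(¬D)
     = 0.9650 × 0.0389 + 0.0575 × 0.9611
     = 0.03753850 + 0.05526325
     = 0.09280175

Step 2: Apply Bayes' theorem for P(D|+)
P(D|+) = P(+|D)P(D) / P(+)
       = 0.03753850 / 0.09280175
       = 0.4045


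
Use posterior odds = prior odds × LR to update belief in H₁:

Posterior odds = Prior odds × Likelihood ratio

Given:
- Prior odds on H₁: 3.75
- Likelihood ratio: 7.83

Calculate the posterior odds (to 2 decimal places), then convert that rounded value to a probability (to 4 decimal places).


Step 1: Calculate posterior odds
Posterior odds = Prior odds × LR
               = 3.75 × 7.83
               = 29.36

Step 2: Convert to probability
P(H₁|E) = Posterior odds / (1 + Posterior odds)
       = 29.36 / (1 + 29.36)
       = 29.36 / 30.36
       = 0.9671

The evidence increased P(H₁) from 0.7895 to 0.9671.


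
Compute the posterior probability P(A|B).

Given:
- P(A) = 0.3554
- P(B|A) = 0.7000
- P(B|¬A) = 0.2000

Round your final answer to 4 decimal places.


Bayes' theorem: P(A|B) = P(B|A) × P(A) / P(B)

Step 1: Calculate P(B) using law of total probability
P(B) = P(B|A)P(A) + P(B|¬A)P(¬A)
     = 0.7000 × 0.3554 + 0.2000 × 0.6446
     = 0.24878000 + 0.12892000
     = 0.37770000

Step 2: Apply Bayes' theorem
P(A|B) = P(B|A) × P(A) / P(B)
       = 0.24878000 / 0.37770000
       = 0.6587


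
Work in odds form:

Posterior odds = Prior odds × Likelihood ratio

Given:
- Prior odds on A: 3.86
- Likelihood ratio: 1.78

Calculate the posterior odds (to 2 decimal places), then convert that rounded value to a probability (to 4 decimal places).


Step 1: Calculate posterior odds
Posterior odds = Prior odds × LR
               = 3.86 × 1.78
               = 6.87

Step 2: Convert to probability
P(A|E) = Posterior odds / (1 + Posterior odds)
       = 6.87 / (1 + 6.87)
       = 6.87 / 7.87
       = 0.8729

The evidence increased P(A) from 0.7942 to 0.8729.


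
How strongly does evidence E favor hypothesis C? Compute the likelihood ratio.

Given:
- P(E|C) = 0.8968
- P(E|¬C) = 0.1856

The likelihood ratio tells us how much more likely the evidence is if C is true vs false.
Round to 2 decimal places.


Likelihood Ratio (LR) = P(E|C) / P(E|¬C)

LR = 0.8968 / 0.1856
   = 4.83

The evidence is 4.83 times more likely if C is true than if C is false.
Because LR exceeds 1, E is evidence for C.


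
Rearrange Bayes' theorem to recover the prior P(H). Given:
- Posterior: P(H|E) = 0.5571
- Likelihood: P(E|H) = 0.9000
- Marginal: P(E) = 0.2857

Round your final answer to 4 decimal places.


From Bayes' theorem: P(H|E) = P(E|H) × P(H) / P(E)

Rearranging for P(H):
P(H) = P(H|E) × P(E) / P(E|H)
     = 0.5571 × 0.2857 / 0.9000
     = 0.15916347 / 0.9000
     = 0.1768


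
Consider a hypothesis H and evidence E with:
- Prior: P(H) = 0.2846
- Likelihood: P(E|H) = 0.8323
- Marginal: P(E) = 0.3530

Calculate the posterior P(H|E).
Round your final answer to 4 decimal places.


Using Bayes' theorem:

P(H|E) = P(E|H) × P(H) / P(E)
       = 0.8323 × 0.2846 / 0.3530
       = 0.23687258 / 0.3530
       = 0.6710

The evidence strengthens our belief in H.
Prior: 0.2846 → Posterior: 0.6710


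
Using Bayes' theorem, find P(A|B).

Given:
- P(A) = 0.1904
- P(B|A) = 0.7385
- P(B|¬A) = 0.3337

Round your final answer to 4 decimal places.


Bayes' theorem: P(A|B) = P(B|A) × P(A) / P(B)

Step 1: Calculate P(B) using law of total probability
P(B) = P(B|A)P(A) + P(B|¬A)P(¬A)
     = 0.7385 × 0.1904 + 0.3337 × 0.8096
     = 0.14061040 + 0.27016352
     = 0.41077392

Step 2: Apply Bayes' theorem
P(A|B) = P(B|A) × P(A) / P(B)
       = 0.14061040 / 0.41077392
       = 0.3423


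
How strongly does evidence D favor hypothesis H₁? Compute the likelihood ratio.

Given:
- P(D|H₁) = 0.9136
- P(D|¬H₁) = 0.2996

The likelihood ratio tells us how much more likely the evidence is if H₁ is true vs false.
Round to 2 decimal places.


Likelihood Ratio (LR) = P(D|H₁) / P(D|¬H₁)

LR = 0.9136 / 0.2996
   = 3.05

The evidence is 3.05 times more likely if H₁ is true than if H₁ is false.
LR > 1, so observing D raises the odds in favor of H₁.


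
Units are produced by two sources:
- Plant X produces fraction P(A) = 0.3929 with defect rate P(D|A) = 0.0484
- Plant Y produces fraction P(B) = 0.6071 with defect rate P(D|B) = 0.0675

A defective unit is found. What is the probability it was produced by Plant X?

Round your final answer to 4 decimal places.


Let A = from Plant X, D = defective

Given:
- P(A) = 0.3929, P(B) = 0.6071
- P(D|A) = 0.0484, P(D|B) = 0.0675

Step 1: Find P(D)
P(D) = P(D|A)P(A) + P(D|B)P(B)
     = 0.0484 × 0.3929 + 0.0675 × 0.6071
     = 0.01901636 + 0.04097925
     = 0.05999561

Step 2: Apply Bayes' theorem
P(A|D) = P(D|A)P(A) / P(D)
       = 0.01901636 / 0.05999561
       = 0.3170


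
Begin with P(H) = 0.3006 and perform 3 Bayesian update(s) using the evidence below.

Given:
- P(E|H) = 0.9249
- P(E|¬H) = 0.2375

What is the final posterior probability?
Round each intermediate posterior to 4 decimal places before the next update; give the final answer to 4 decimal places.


Sequential Bayesian updating:

Initial prior: P(H) = 0.3006

Update 1:
  P(E) = 0.9249 × 0.3006 + 0.2375 × 0.6994 = 0.27802494 + 0.16610750 = 0.44413244
  P(H|E) = 0.27802494 / 0.44413244 = 0.6260

Update 2:
  P(E) = 0.9249 × 0.6260 + 0.2375 × 0.3740 = 0.57898740 + 0.08882500 = 0.66781240
  P(H|E) = 0.57898740 / 0.66781240 = 0.8670

Update 3:
  P(E) = 0.9249 × 0.8670 + 0.2375 × 0.1330 = 0.80188830 + 0.03158750 = 0.83347580
  P(H|E) = 0.80188830 / 0.83347580 = 0.9621

Final posterior: 0.9621


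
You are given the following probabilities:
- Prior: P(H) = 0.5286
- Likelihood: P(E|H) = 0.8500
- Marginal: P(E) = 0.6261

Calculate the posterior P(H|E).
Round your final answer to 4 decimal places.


Using Bayes' theorem:

P(H|E) = P(E|H) × P(H) / P(E)
       = 0.8500 × 0.5286 / 0.6261
       = 0.44931000 / 0.6261
       = 0.7176

The evidence strengthens our belief in H.
Prior: 0.5286 → Posterior: 0.7176


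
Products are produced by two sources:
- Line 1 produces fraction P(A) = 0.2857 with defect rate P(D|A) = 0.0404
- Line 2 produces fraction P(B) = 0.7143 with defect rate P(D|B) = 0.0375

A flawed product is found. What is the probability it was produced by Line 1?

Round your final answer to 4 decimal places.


Let A = from Line 1, D = flawed

Given:
- P(A) = 0.2857, P(B) = 0.7143
- P(D|A) = 0.0404, P(D|B) = 0.0375

Step 1: Find P(D)
P(D) = P(D|A)P(A) + P(D|B)P(B)
     = 0.0404 × 0.2857 + 0.0375 × 0.7143
     = 0.01154228 + 0.02678625
     = 0.03832853

Step 2: Apply Bayes' theorem
P(A|D) = P(D|A)P(A) / P(D)
       = 0.01154228 / 0.03832853
       = 0.3011


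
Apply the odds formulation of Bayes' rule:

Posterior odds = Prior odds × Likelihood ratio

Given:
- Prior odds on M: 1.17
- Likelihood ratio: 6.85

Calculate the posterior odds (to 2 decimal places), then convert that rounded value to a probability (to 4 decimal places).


Step 1: Calculate posterior odds
Posterior odds = Prior odds × LR
               = 1.17 × 6.85
               = 8.01

Step 2: Convert to probability
P(M|E) = Posterior odds / (1 + Posterior odds)
       = 8.01 / (1 + 8.01)
       = 8.01 / 9.01
       = 0.8890

The evidence increased P(M) from 0.5392 to 0.8890.


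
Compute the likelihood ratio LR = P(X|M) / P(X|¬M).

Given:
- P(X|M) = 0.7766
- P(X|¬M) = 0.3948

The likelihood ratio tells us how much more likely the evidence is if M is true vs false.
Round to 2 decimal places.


Likelihood Ratio (LR) = P(X|M) / P(X|¬M)

LR = 0.7766 / 0.3948
   = 1.97

The evidence is 1.97 times more likely if M is true than if M is false.
Because LR exceeds 1, X is evidence for M.


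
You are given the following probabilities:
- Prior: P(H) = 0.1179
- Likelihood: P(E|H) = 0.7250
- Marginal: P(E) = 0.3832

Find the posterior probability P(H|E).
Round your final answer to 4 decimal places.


Using Bayes' theorem:

P(H|E) = P(E|H) × P(H) / P(E)
       = 0.7250 × 0.1179 / 0.3832
       = 0.08547750 / 0.3832
       = 0.2231

The evidence strengthens our belief in H.
Prior: 0.1179 → Posterior: 0.2231


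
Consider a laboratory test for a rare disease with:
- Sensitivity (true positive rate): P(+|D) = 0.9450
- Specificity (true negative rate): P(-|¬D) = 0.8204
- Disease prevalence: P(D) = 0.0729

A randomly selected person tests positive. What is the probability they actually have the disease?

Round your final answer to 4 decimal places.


Let D = has disease, + = positive test

Given:
- P(D) = 0.0729 (prevalence)
- P(+|D) = 0.9450 (sensitivity)
- P(-|¬D) = 0.8204 (specificity)
- P(+|¬D) = 0.1796 (false positive rate = 1 - specificity)

Step 1: Find P(+)
P(+) = P(+|D)P(D) + P(+|¬D)P(¬D)
     = 0.9450 × 0.0729 + 0.1796 × 0.9271
     = 0.06889050 + 0.16650716
     = 0.23539766

Step 2: Apply Bayes' theorem for P(D|+)
P(D|+) = P(+|D)P(D) / P(+)
       = 0.06889050 / 0.23539766
       = 0.2927


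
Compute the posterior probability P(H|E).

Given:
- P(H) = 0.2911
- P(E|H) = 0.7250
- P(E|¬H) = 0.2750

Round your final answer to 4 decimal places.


Bayes' theorem: P(H|E) = P(E|H) × P(H) / P(E)

Step 1: Calculate P(E) using law of total probability
P(E) = P(E|H)P(H) + P(E|¬H)P(¬H)
     = 0.7250 × 0.2911 + 0.2750 × 0.7089
     = 0.21104750 + 0.19494750
     = 0.40599500

Step 2: Apply Bayes' theorem
P(H|E) = P(E|H) × P(H) / P(E)
       = 0.21104750 / 0.40599500
       = 0.5198


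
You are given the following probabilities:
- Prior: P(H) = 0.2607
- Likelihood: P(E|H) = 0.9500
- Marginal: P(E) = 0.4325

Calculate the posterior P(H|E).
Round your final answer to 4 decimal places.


Using Bayes' theorem:

P(H|E) = P(E|H) × P(H) / P(E)
       = 0.9500 × 0.2607 / 0.4325
       = 0.24766500 / 0.4325
       = 0.5726

The evidence strengthens our belief in H.
Prior: 0.2607 → Posterior: 0.5726


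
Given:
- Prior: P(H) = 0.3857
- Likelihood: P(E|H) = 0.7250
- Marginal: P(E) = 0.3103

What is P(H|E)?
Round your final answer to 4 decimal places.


Using Bayes' theorem:

P(H|E) = P(E|H) × P(H) / P(E)
       = 0.7250 × 0.3857 / 0.3103
       = 0.27963250 / 0.3103
       = 0.9012

The evidence strengthens our belief in H.
Prior: 0.3857 → Posterior: 0.9012


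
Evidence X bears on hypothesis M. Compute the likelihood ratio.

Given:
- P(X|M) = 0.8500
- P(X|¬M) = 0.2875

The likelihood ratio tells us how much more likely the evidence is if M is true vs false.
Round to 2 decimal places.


Likelihood Ratio (LR) = P(X|M) / P(X|¬M)

LR = 0.8500 / 0.2875
   = 2.96

The evidence is 2.96 times more likely if M is true than if M is false.
Because LR exceeds 1, X is evidence for M.


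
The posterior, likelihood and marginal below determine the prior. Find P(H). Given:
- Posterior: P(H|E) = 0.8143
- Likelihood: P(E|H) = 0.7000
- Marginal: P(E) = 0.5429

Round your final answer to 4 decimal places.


From Bayes' theorem: P(H|E) = P(E|H) × P(H) / P(E)

Rearranging for P(H):
P(H) = P(H|E) × P(E) / P(E|H)
     = 0.8143 × 0.5429 / 0.7000
     = 0.44208347 / 0.7000
     = 0.6315


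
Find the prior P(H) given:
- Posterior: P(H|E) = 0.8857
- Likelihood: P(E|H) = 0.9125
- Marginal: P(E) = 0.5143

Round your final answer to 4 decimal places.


From Bayes' theorem: P(H|E) = P(E|H) × P(H) / P(E)

Rearranging for P(H):
P(H) = P(H|E) × P(E) / P(E|H)
     = 0.8857 × 0.5143 / 0.9125
     = 0.45551551 / 0.9125
     = 0.4992


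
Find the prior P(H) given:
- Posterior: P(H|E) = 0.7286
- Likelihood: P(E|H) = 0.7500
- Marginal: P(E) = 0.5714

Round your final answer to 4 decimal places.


From Bayes' theorem: P(H|E) = P(E|H) × P(H) / P(E)

Rearranging for P(H):
P(H) = P(H|E) × P(E) / P(E|H)
     = 0.7286 × 0.5714 / 0.7500
     = 0.41632204 / 0.7500
     = 0.5551


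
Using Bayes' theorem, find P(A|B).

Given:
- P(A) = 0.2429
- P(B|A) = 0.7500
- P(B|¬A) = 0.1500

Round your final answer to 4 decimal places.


Bayes' theorem: P(A|B) = P(B|A) × P(A) / P(B)

Step 1: Calculate P(B) using law of total probability
P(B) = P(B|A)P(A) + P(B|¬A)P(¬A)
     = 0.7500 × 0.2429 + 0.1500 × 0.7571
     = 0.18217500 + 0.11356500
     = 0.29574000

Step 2: Apply Bayes' theorem
P(A|B) = P(B|A) × P(A) / P(B)
       = 0.18217500 / 0.29574000
       = 0.6160


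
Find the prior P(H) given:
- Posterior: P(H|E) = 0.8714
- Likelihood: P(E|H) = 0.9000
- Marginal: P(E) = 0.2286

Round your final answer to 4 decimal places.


From Bayes' theorem: P(H|E) = P(E|H) × P(H) / P(E)

Rearranging for P(H):
P(H) = P(H|E) × P(E) / P(E|H)
     = 0.8714 × 0.2286 / 0.9000
     = 0.19920204 / 0.9000
     = 0.2213


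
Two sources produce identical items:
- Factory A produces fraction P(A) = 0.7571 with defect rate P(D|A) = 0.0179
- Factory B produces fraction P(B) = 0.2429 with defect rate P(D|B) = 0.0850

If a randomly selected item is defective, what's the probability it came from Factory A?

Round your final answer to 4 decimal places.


Let A = from Factory A, D = defective

Given:
- P(A) = 0.7571, P(B) = 0.2429
- P(D|A) = 0.0179, P(D|B) = 0.0850

Step 1: Find P(D)
P(D) = P(D|A)P(A) + P(D|B)P(B)
     = 0.0179 × 0.7571 + 0.0850 × 0.2429
     = 0.01355209 + 0.02064650
     = 0.03419859

Step 2: Apply Bayes' theorem
P(A|D) = P(D|A)P(A) / P(D)
       = 0.01355209 / 0.03419859
       = 0.3963


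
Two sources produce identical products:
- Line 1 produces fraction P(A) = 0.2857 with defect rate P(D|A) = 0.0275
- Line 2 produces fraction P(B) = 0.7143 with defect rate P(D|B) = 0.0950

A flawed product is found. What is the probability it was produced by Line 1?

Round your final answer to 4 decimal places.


Let A = from Line 1, D = flawed

Given:
- P(A) = 0.2857, P(B) = 0.7143
- P(D|A) = 0.0275, P(D|B) = 0.0950

Step 1: Find P(D)
P(D) = P(D|A)P(A) + P(D|B)P(B)
     = 0.0275 × 0.2857 + 0.0950 × 0.7143
     = 0.00785675 + 0.06785850
     = 0.07571525

Step 2: Apply Bayes' theorem
P(A|D) = P(D|A)P(A) / P(D)
       = 0.00785675 / 0.07571525
       = 0.1038


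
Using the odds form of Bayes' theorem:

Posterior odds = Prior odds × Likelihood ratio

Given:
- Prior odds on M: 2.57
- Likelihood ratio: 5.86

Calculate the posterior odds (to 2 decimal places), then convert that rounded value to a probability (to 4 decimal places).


Step 1: Calculate posterior odds
Posterior odds = Prior odds × LR
               = 2.57 × 5.86
               = 15.06

Step 2: Convert to probability
P(M|E) = Posterior odds / (1 + Posterior odds)
       = 15.06 / (1 + 15.06)
       = 15.06 / 16.06
       = 0.9377

The evidence increased P(M) from 0.7199 to 0.9377.


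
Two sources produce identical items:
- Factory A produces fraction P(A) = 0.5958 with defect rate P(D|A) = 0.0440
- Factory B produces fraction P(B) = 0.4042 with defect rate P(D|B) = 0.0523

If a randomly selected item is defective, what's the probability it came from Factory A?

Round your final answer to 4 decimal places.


Let A = from Factory A, D = defective

Given:
- P(A) = 0.5958, P(B) = 0.4042
- P(D|A) = 0.0440, P(D|B) = 0.0523

Step 1: Find P(D)
P(D) = P(D|A)P(A) + P(D|B)P(B)
     = 0.0440 × 0.5958 + 0.0523 × 0.4042
     = 0.02621520 + 0.02113966
     = 0.04735486

Step 2: Apply Bayes' theorem
P(A|D) = P(D|A)P(A) / P(D)
       = 0.02621520 / 0.04735486
       = 0.5536


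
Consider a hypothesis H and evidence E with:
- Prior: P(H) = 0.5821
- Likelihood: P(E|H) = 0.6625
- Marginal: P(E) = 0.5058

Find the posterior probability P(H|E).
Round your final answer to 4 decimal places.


Using Bayes' theorem:

P(H|E) = P(E|H) × P(H) / P(E)
       = 0.6625 × 0.5821 / 0.5058
       = 0.38564125 / 0.5058
       = 0.7624

The evidence strengthens our belief in H.
Prior: 0.5821 → Posterior: 0.7624


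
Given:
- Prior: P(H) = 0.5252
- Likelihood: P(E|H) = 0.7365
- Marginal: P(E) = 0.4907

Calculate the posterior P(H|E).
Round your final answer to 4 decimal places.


Using Bayes' theorem:

P(H|E) = P(E|H) × P(H) / P(E)
       = 0.7365 × 0.5252 / 0.4907
       = 0.38680980 / 0.4907
       = 0.7883

The evidence strengthens our belief in H.
Prior: 0.5252 → Posterior: 0.7883


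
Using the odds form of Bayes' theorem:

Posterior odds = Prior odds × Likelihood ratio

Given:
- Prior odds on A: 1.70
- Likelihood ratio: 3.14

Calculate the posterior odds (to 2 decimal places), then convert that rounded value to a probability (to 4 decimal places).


Step 1: Calculate posterior odds
Posterior odds = Prior odds × LR
               = 1.70 × 3.14
               = 5.34

Step 2: Convert to probability
P(A|E) = Posterior odds / (1 + Posterior odds)
       = 5.34 / (1 + 5.34)
       = 5.34 / 6.34
       = 0.8423

The evidence increased P(A) from 0.6296 to 0.8423.


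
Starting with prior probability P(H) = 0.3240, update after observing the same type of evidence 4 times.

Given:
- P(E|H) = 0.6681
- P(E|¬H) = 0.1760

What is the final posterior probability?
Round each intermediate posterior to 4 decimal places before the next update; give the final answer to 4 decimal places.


Sequential Bayesian updating:

Initial prior: P(H) = 0.3240

Update 1:
  P(E) = 0.6681 × 0.3240 + 0.1760 × 0.6760 = 0.21646440 + 0.11897600 = 0.33544040
  P(H|E) = 0.21646440 / 0.33544040 = 0.6453

Update 2:
  P(E) = 0.6681 × 0.6453 + 0.1760 × 0.3547 = 0.43112493 + 0.06242720 = 0.49355213
  P(H|E) = 0.43112493 / 0.49355213 = 0.8735

Update 3:
  P(E) = 0.6681 × 0.8735 + 0.1760 × 0.1265 = 0.58358535 + 0.02226400 = 0.60584935
  P(H|E) = 0.58358535 / 0.60584935 = 0.9633

Update 4:
  P(E) = 0.6681 × 0.9633 + 0.1760 × 0.0367 = 0.64358073 + 0.00645920 = 0.65003993
  P(H|E) = 0.64358073 / 0.65003993 = 0.9901

Final posterior: 0.9901


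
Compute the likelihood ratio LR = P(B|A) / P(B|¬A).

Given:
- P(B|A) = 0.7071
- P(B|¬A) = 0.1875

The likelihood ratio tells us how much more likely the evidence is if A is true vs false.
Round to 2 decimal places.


Likelihood Ratio (LR) = P(B|A) / P(B|¬A)

LR = 0.7071 / 0.1875
   = 3.77

The evidence is 3.77 times more likely if A is true than if A is false.
LR > 1, so observing B raises the odds in favor of A.


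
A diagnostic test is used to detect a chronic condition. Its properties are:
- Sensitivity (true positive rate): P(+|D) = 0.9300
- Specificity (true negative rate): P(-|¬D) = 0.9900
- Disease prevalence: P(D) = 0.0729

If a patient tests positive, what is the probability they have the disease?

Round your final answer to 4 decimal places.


Let D = has disease, + = positive test

Given:
- P(D) = 0.0729 (prevalence)
- P(+|D) = 0.9300 (sensitivity)
- P(-|¬D) = 0.9900 (specificity)
- P(+|¬D) = 0.0100 (false positive rate = 1 - specificity)

Step 1: Find P(+)
P(+) = P(+|D)P(D) + P(+|¬D)P(¬D)
     = 0.9300 × 0.0729 + 0.0100 × 0.9271
     = 0.06779700 + 0.00927100
     = 0.07706800

Step 2: Apply Bayes' theorem for P(D|+)
P(D|+) = P(+|D)P(D) / P(+)
       = 0.06779700 / 0.07706800
       = 0.8797


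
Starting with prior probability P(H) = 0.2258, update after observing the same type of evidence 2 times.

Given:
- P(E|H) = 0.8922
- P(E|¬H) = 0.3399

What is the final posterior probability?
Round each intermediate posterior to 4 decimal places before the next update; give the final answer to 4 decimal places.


Sequential Bayesian updating:

Initial prior: P(H) = 0.2258

Update 1:
  P(E) = 0.8922 × 0.2258 + 0.3399 × 0.7742 = 0.20145876 + 0.26315058 = 0.46460934
  P(H|E) = 0.20145876 / 0.46460934 = 0.4336

Update 2:
  P(E) = 0.8922 × 0.4336 + 0.3399 × 0.5664 = 0.38685792 + 0.19251936 = 0.57937728
  P(H|E) = 0.38685792 / 0.57937728 = 0.6677

Final posterior: 0.6677


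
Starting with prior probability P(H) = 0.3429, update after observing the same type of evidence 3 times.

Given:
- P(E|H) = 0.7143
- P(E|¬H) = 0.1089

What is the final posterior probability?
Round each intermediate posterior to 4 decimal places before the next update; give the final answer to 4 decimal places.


Sequential Bayesian updating:

Initial prior: P(H) = 0.3429

Update 1:
  P(E) = 0.7143 × 0.3429 + 0.1089 × 0.6571 = 0.24493347 + 0.07155819 = 0.31649166
  P(H|E) = 0.24493347 / 0.31649166 = 0.7739

Update 2:
  P(E) = 0.7143 × 0.7739 + 0.1089 × 0.2261 = 0.55279677 + 0.02462229 = 0.57741906
  P(H|E) = 0.55279677 / 0.57741906 = 0.9574

Update 3:
  P(E) = 0.7143 × 0.9574 + 0.1089 × 0.0426 = 0.68387082 + 0.00463914 = 0.68850996
  P(H|E) = 0.68387082 / 0.68850996 = 0.9933

Final posterior: 0.9933


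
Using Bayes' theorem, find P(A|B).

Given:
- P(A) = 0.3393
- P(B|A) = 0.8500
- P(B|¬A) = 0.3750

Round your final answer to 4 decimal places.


Bayes' theorem: P(A|B) = P(B|A) × P(A) / P(B)

Step 1: Calculate P(B) using law of total probability
P(B) = P(B|A)P(A) + P(B|¬A)P(¬A)
     = 0.8500 × 0.3393 + 0.3750 × 0.6607
     = 0.28840500 + 0.24776250
     = 0.53616750

Step 2: Apply Bayes' theorem
P(A|B) = P(B|A) × P(A) / P(B)
       = 0.28840500 / 0.53616750
       = 0.5379
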